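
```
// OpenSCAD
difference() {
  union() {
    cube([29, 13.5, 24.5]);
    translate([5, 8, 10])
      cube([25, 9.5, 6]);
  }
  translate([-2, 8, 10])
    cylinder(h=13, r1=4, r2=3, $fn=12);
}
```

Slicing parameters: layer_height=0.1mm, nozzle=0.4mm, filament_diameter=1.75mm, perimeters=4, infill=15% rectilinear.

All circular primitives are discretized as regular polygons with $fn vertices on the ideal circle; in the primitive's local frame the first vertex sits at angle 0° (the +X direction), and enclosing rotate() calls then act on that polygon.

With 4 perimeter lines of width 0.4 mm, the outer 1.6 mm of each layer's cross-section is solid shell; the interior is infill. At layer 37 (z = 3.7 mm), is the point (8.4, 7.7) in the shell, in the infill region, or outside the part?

At z = 3.7 mm: the 29×13.5 cube contributes its full rectangle; the cube at (5, 8) is absent (z outside [10, 16]); Combining (union): only the 29×13.5 cube is present, so the union is just that shape — 1 connected region; the cone at (-2, 8) is absent (z outside [10, 23]); Taking the first minus the rest: none of the subtracted shapes is present at this height, so the result so far is unchanged — 1 connected region. Overall, the cross-section is a single solid region. The nearest boundary edge runs (29.00, 13.50)→(0.00, 13.50); distance from the point to it = 5.80 mm. The point is inside the cross-section and 5.80 mm from the nearest boundary — more than the 1.6 mm shell width (4 × 0.4), so it's in the infill interior.

infill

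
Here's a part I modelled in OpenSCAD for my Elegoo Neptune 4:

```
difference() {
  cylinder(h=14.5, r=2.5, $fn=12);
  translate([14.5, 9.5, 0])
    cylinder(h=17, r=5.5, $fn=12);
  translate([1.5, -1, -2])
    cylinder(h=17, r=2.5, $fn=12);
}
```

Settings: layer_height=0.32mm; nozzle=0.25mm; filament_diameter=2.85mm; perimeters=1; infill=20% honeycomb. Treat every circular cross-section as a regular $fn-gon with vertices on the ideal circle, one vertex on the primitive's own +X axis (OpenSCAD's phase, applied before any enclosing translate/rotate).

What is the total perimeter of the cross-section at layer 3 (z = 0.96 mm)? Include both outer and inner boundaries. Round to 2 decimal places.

15.53 mm

At z = 0.96 mm: the cylinder: section is a regular 12-gon, circumradius r=2.5 (perimeter = 2·12·2.500·sin(180°/12) = 15.53 mm); the r=5.5 cylinder at (14.5, 9.5) contributes a regular 12-gon of circumradius 5.5 (perimeter = 2·12·5.500·sin(180°/12) = 34.16 mm); the r=2.5 cylinder at (1.5, -1) contributes a regular 12-gon of circumradius 2.5 (perimeter = 2·12·2.500·sin(180°/12) = 15.53 mm); Subtracting the remaining from the first: starting from the r=2.5 cylinder, the r=5.5 cylinder at (14.5, 9.5) misses the remaining region (no effect); the r=2.5 cylinder at (1.5, -1) partially overlaps it — only the 10.16 mm² overlap (of its 18.75 mm²) is removed, clipping the outline — boundary = 15.53 mm. Overall, the cross-section is a single solid region. Total boundary length (outer) = 15.53 mm.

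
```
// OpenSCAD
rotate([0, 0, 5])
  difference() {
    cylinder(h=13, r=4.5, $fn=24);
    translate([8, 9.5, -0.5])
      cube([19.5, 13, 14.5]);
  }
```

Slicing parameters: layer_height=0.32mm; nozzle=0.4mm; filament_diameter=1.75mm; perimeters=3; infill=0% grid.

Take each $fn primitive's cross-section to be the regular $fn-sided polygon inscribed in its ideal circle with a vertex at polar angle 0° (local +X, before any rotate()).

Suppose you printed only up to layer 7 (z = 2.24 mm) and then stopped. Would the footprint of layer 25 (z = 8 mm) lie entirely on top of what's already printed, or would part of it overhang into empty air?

entirely on top

Compare the two slices. At z = 2.24: the cylinder: section is a regular 24-gon, circumradius r=4.5 (area = (24/2)·4.500²·sin(360°/24) = 62.89 mm²); the cube at (8, 9.5) (footprint 19.5×13) is included at this height (area 253.50 mm²); Subtracting the remaining from the first: starting from the r=4.5 cylinder (62.89 mm²), the 19.5×13 cube at (8, 9.5) misses the remaining region (no effect) — area = 62.89 mm²; (rotated 5° about Z; rotation is an isometry so areas/perimeters/island counts are preserved). At z = 8: the r=4.5 cylinder contributes a regular 24-gon of circumradius 4.5 (area = (24/2)·4.500²·sin(360°/24) = 62.89 mm²); the 19.5×13 cube at (8, 9.5) contributes its full rectangle (area 253.50 mm²); After the difference (first − rest): starting from the r=4.5 cylinder (62.89 mm²), the 19.5×13 cube at (8, 9.5) misses the remaining region (no effect) — area = 62.89 mm²; (whole slice rotated 5° about Z — lengths, areas and connectivity unchanged). Checking containment: the cross-section at z = 8 is a subset of the cross-section at z = 2.24.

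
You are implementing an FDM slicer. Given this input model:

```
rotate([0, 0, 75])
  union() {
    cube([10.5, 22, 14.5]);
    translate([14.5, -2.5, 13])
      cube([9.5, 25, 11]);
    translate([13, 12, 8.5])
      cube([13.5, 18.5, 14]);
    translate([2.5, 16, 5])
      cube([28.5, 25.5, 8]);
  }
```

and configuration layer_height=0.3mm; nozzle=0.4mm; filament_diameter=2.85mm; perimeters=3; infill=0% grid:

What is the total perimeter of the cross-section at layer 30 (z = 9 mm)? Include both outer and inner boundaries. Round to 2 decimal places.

153.00 mm

At z = 9 mm: the cube is present — its section is the full 10.5×22 rectangle (perimeter 65.00 mm); the cube at (14.5, -2.5) does not reach this height (z outside [13, 24]); the 13.5×18.5 cube at (13, 12) contributes its full rectangle (perimeter 64.00 mm); the cube at (2.5, 16) (footprint 28.5×25.5) is included at this height (perimeter 108.00 mm); Merging all regions: the regions partially overlap (shared area 243.75 mm²), so the edge portions inside another operand are dropped and the merged outline is re-measured after clipping — boundary = 153.00 mm; (whole slice rotated 75° about Z — lengths, areas and connectivity unchanged). Overall, the cross-section is a single solid region. Total boundary length (outer) = 153.00 mm.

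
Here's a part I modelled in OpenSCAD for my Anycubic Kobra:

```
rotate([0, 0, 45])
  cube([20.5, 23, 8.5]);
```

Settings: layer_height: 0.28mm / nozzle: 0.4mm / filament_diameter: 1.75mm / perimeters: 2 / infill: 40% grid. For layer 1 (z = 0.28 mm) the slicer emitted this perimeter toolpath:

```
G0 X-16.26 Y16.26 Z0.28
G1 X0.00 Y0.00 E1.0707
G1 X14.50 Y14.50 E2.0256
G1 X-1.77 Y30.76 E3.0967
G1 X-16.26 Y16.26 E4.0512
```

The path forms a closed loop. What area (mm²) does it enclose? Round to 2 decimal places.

471.53 mm²

Apply the shoelace formula to the sequence of (X, Y) vertices; enclosed area = 471.53 mm².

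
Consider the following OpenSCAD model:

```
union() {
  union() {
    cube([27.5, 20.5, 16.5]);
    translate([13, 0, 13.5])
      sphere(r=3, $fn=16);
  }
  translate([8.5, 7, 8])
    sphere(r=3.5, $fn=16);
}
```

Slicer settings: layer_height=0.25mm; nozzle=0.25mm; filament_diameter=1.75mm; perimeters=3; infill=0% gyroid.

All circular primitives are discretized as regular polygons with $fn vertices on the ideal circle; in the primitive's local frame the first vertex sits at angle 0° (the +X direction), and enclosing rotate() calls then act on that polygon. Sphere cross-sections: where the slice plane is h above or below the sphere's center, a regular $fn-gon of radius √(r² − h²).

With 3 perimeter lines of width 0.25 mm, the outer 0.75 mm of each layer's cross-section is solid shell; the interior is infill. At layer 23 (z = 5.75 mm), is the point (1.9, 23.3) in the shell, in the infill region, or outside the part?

At z = 5.75 mm: the cube (footprint 27.5×20.5) is included at this height; the sphere at (13, 0) is absent (|z−center|=7.750 > r=3); Combining (union): only the 27.5×20.5 cube is present, so the union is just that shape — 1 connected region; the sphere at (8.5, 7): section is a regular 16-gon, circumradius = √(r²−h²) = √(3.5²−2.25²) = 2.681; Taking the union: the r=3.5 sphere at (8.5, 7) lies entirely inside the result so far, so the union is just the result so far — 1 connected region. Overall, the cross-section is a single solid region. The nearest boundary edge runs (0.00, 20.50)→(27.50, 20.50); distance from the point to it = 2.80 mm. The point is not inside any of the regions above, so it lies outside the cross-section (2.80 mm from the nearest boundary).

outside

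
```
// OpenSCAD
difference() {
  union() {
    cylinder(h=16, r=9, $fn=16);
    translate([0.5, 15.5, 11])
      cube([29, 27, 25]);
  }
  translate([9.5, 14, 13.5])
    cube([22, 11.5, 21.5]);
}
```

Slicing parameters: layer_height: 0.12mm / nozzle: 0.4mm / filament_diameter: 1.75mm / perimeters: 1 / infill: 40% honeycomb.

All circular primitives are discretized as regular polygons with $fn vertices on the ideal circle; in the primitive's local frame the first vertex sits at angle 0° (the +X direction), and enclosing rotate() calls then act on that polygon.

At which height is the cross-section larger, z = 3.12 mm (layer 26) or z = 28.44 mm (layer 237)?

Layer 26 (z = 3.12): the cylinder: section is a regular 16-gon, circumradius r=9 (area = (16/2)·9.000²·sin(360°/16) = 247.98 mm²); the cube at (0.5, 15.5) does not reach this height (z outside [11, 36]); Taking the union: only the r=9 cylinder is present, so the union is just that shape — area = 247.98 mm²; the cube at (9.5, 14) does not reach this height (z outside [13.5, 35]); Taking the first minus the rest: none of the subtracted shapes is present at this height, so the result so far is unchanged — area = 247.98 mm². So its area = 247.98 mm². Layer 237 (z = 28.44): the cylinder is absent (z outside [0, 16]); the cube at (0.5, 15.5) (footprint 29×27) is included at this height (area 783.00 mm²); Taking the union: only the 29×27 cube at (0.5, 15.5) is present, so the union is just that shape — area = 783.00 mm²; the cube at (9.5, 14) is present — its section is the full 22×11.5 rectangle (area 253.00 mm²); Subtracting the remaining from the first: starting from that combined region (783.00 mm²), the 22×11.5 cube at (9.5, 14) partially overlaps it — only the 200.00 mm² overlap (of its 253.00 mm²) is removed, clipping the outline — area = 583.00 mm². So its area = 583.00 mm². Layer 237 is larger (583.00 vs 247.98 mm²).

layer 237 (z = 28.44 mm)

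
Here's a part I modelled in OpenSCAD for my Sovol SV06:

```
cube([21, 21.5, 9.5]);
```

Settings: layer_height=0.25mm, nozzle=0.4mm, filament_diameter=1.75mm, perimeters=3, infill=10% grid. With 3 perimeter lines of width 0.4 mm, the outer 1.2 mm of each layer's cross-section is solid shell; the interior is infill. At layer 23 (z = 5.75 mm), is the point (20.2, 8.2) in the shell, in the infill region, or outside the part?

shell

At z = 5.75 mm: the 21×21.5 cube contributes its full rectangle. Overall, the cross-section is a single solid region. The nearest boundary edge runs (21.00, 0.00)→(21.00, 21.50); distance from the point to it = 0.80 mm. The point is inside the cross-section, 0.80 mm from the nearest boundary — within the 1.2 mm shell band (3 × 0.4).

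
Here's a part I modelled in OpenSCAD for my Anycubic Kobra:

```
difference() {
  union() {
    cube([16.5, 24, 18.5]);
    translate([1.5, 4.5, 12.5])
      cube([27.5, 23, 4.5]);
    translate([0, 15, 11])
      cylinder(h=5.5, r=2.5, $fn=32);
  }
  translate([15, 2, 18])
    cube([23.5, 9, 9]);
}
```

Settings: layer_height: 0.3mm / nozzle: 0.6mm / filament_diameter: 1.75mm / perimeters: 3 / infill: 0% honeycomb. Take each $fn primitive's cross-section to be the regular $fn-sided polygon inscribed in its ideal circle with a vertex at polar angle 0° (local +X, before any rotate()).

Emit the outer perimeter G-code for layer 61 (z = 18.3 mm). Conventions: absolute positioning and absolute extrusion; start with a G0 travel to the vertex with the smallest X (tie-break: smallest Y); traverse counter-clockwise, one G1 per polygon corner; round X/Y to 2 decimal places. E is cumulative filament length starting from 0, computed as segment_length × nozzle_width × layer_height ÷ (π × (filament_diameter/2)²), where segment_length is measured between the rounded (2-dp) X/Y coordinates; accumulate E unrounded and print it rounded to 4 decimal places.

At z = 18.3 mm: the cube (footprint 16.5×24) is included at this height; the cube at (1.5, 4.5) is absent (z outside [12.5, 17]); the cylinder at (0, 15) is absent (z outside [11, 16.5]); Taking the union: only the 16.5×24 cube is present, so the union is just that shape — 1 connected region; the cube at (15, 2) is present — its section is the full 23.5×9 rectangle; Subtracting the remaining from the first: starting from the result so far, the 23.5×9 cube at (15, 2) partially overlaps it — only the 13.50 mm² overlap (of its 211.50 mm²) is removed, clipping the outline — 1 connected region. The outline is a single polygon with 8 vertices. Extrusion per mm of travel: 0.6 × 0.3 / (π × 0.875²) = 0.074835. Accumulating E over each segment gives final E = 6.2862.

G0 X0.00 Y0.00 Z18.30
G1 X16.50 Y0.00 E1.2348
G1 X16.50 Y2.00 E1.3845
G1 X15.00 Y2.00 E1.4967
G1 X15.00 Y11.00 E2.1702
G1 X16.50 Y11.00 E2.2825
G1 X16.50 Y24.00 E3.2553
G1 X0.00 Y24.00 E4.4901
G1 X0.00 Y0.00 E6.2862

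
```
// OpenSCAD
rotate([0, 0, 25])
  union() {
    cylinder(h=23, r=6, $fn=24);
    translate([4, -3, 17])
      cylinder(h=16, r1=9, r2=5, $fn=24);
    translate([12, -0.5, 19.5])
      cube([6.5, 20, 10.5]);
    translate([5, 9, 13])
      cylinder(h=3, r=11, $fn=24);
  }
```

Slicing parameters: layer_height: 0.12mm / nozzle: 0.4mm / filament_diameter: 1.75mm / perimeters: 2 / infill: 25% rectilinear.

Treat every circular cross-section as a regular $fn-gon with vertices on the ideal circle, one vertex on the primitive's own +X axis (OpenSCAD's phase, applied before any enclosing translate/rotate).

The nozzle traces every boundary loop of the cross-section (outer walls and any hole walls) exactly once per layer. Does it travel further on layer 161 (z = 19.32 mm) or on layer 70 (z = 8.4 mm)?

Layer 161 (z = 19.32): the r=6 cylinder gives a regular 24-gon of circumradius 6 (constant along its height) (perimeter = 2·24·6.000·sin(180°/24) = 37.59 mm); the cone at (4, -3): at t=0.145 of its height the radius interpolates to r₁+(r₂−r₁)t = 8.420, giving a regular 24-gon of that circumradius (perimeter = 2·24·8.420·sin(180°/24) = 52.75 mm); the cube at (12, -0.5) is not intersected at this z (z outside [19.5, 30]); the cylinder at (5, 9) is absent (z outside [13, 16]); Merging all regions: the regions partially overlap (shared area 86.85 mm²), so the edge portions inside another operand are dropped and the merged outline is re-measured after clipping — boundary = 56.53 mm; (rotated 25° about Z; rotation is an isometry so areas/perimeters/island counts are preserved). So its perimeter = 56.53 mm. Layer 70 (z = 8.4): the cylinder: section is a regular 24-gon, circumradius r=6 (perimeter = 2·24·6.000·sin(180°/24) = 37.59 mm); the cone at (4, -3) is not intersected at this z (z outside [17, 33]); the cube at (12, -0.5) is not intersected at this z (z outside [19.5, 30]); the cylinder at (5, 9) does not reach this height (z outside [13, 16]); Merging all regions: only the r=6 cylinder is present, so the union is just that shape — boundary = 37.59 mm; (whole slice rotated 25° about Z — lengths, areas and connectivity unchanged). So its perimeter = 37.59 mm. Layer 161 is larger (56.53 vs 37.59 mm).

layer 161 (z = 19.32 mm)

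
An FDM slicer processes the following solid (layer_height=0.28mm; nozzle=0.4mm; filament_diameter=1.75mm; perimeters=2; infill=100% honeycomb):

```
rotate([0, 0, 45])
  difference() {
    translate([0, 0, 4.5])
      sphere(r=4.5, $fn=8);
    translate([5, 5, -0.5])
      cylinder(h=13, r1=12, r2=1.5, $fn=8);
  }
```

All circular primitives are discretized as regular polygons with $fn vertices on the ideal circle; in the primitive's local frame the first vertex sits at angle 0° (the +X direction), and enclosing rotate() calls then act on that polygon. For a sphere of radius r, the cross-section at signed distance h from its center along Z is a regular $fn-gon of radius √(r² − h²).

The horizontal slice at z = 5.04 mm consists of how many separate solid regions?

At z = 5.04 mm: the r=4.5 sphere slices to a regular 8-gon of circumradius 4.467 (√(r²−h²) with h=0.54 from center); the cone at (5, 5) contributes a regular 8-gon of circumradius 7.525 (interpolated between r1=12 and r2=1.5 at t=0.426); Subtracting the remaining from the first: starting from the r=4.5 sphere, the cone at (5, 5) partially overlaps it — only the 24.71 mm² overlap (of its 160.18 mm²) is removed, clipping the outline — 1 connected region; (whole slice rotated 45° about Z — lengths, areas and connectivity unchanged). The result has 1 disconnected region.

1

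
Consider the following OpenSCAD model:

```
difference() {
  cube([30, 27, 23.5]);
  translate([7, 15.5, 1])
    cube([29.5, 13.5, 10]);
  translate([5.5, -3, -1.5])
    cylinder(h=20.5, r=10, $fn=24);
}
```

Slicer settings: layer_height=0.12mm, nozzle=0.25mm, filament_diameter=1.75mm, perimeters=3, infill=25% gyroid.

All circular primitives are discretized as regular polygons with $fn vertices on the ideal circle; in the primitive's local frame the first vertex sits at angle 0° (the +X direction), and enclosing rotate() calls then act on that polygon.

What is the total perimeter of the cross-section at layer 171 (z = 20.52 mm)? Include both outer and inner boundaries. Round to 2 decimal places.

114.00 mm

At z = 20.52 mm: the cube is present — its section is the full 30×27 rectangle (perimeter 114.00 mm); the cube at (7, 15.5) is not intersected at this z (z outside [1, 11]); the cylinder at (5.5, -3) is absent (z outside [-1.5, 19]); Subtracting the remaining from the first: none of the subtracted shapes is present at this height, so the 30×27 cube is unchanged — boundary = 114.00 mm. Overall, the cross-section is a single solid region. Total boundary length (outer) = 114.00 mm.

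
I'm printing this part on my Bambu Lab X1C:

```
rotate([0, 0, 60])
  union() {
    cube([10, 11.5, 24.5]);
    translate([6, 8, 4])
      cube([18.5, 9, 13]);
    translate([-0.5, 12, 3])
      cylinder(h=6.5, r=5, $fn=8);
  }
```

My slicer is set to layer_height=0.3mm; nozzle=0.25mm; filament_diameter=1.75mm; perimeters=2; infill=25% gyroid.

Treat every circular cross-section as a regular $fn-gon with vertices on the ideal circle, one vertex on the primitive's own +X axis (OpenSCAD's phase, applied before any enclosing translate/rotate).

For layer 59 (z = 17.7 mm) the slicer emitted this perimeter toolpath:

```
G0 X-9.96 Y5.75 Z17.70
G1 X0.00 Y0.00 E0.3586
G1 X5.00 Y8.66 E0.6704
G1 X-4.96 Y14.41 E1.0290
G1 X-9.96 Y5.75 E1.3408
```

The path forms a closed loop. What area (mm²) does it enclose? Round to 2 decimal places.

115.00 mm²

Apply the shoelace formula to the sequence of (X, Y) vertices; enclosed area = 115.00 mm².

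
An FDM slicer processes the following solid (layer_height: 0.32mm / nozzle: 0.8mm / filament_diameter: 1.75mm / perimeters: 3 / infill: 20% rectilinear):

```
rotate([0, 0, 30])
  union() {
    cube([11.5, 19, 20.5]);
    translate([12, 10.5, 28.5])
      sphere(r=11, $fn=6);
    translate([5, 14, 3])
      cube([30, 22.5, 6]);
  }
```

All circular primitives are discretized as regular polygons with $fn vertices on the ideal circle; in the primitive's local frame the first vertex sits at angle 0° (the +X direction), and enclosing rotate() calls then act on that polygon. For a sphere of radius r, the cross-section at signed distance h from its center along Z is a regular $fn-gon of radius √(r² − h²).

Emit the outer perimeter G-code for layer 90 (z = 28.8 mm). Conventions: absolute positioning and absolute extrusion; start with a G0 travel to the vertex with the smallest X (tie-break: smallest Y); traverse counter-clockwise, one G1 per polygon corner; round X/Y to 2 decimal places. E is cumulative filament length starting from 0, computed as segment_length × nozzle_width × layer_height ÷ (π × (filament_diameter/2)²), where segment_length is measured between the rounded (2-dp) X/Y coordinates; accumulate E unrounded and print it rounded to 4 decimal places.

At z = 28.8 mm: the cube is absent (z outside [0, 20.5]); the r=11 sphere at (12, 10.5) contributes a regular 6-gon of circumradius √(11²−0.3²) = 10.996; the cube at (5, 14) is absent (z outside [3, 9]); Taking the union: only the r=11 sphere at (12, 10.5) is present, so the union is just that shape — 1 connected region; (whole slice rotated 30° about Z — lengths, areas and connectivity unchanged). The outline is a single polygon with 6 vertices. Extrusion per mm of travel: 0.8 × 0.32 / (π × 0.875²) = 0.106432. Accumulating E over each segment gives final E = 7.0219.

G0 X-4.38 Y9.60 Z28.80
G1 X5.14 Y4.10 E1.1702
G1 X14.67 Y9.60 E2.3413
G1 X14.67 Y20.59 E3.5110
G1 X5.14 Y26.09 E4.6821
G1 X-4.38 Y20.59 E5.8522
G1 X-4.38 Y9.60 E7.0219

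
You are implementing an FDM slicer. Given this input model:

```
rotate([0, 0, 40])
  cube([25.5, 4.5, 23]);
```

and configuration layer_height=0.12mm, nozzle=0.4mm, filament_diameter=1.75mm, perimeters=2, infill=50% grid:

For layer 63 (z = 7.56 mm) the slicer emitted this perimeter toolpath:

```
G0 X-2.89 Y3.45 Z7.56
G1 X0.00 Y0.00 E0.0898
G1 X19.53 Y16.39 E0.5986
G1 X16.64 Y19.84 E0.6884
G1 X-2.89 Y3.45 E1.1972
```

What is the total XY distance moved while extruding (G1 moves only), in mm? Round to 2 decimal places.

59.99 mm

Sum the Euclidean lengths of each G1 segment: total = 59.99 mm.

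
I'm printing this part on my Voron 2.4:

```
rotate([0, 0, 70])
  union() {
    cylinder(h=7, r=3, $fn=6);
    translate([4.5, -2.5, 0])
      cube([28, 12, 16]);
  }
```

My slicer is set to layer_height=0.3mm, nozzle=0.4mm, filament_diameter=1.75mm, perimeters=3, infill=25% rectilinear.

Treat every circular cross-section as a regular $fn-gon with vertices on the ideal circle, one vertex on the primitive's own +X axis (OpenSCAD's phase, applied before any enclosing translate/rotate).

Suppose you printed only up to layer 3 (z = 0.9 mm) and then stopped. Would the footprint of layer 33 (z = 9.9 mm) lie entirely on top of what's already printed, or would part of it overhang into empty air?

Compare the two slices. At z = 0.9: the r=3 cylinder contributes a regular 6-gon of circumradius 3 (area = (6/2)·3.000²·sin(360°/6) = 23.38 mm²); the cube at (4.5, -2.5) is present — its section is the full 28×12 rectangle (area 336.00 mm²); Merging all regions: the 2 present regions are separate (no shared area or edge), so areas and boundary lengths simply add and each stays a separate island — area = 359.38 mm²; (whole slice rotated 70° about Z — lengths, areas and connectivity unchanged). At z = 9.9: the cylinder is not intersected at this z (z outside [0, 7]); the cube at (4.5, -2.5) is present — its section is the full 28×12 rectangle (area 336.00 mm²); Combining (union): only the 28×12 cube at (4.5, -2.5) is present, so the union is just that shape — area = 336.00 mm²; (rotated 70° about Z; rotation is an isometry so areas/perimeters/island counts are preserved). Checking containment: the cross-section at z = 9.9 is a subset of the cross-section at z = 0.9.

entirely on top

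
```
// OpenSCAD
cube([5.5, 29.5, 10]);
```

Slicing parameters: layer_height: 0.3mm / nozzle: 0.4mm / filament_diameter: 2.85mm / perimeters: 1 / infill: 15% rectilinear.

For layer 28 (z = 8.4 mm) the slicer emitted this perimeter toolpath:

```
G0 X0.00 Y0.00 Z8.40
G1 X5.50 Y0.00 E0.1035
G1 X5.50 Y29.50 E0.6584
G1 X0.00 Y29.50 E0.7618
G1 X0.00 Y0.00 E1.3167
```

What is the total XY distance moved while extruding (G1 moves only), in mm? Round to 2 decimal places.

70.00 mm

Sum the Euclidean lengths of each G1 segment: total = 70.00 mm.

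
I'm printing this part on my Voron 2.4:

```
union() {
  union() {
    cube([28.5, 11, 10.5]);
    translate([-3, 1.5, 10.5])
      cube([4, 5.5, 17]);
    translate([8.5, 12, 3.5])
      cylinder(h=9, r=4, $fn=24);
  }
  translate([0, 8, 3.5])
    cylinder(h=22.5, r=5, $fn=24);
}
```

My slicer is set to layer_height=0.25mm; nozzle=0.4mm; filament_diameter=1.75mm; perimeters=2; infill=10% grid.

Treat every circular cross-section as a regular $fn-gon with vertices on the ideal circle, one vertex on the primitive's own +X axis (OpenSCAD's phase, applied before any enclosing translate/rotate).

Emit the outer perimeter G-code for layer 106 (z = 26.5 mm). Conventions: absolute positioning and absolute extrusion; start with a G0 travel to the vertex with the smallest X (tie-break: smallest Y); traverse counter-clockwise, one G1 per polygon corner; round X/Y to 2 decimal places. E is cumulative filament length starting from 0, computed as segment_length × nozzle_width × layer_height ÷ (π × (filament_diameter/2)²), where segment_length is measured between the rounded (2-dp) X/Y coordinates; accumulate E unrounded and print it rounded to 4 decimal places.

At z = 26.5 mm: the cube does not reach this height (z outside [0, 10.5]); the cube at (-3, 1.5) is present — its section is the full 4×5.5 rectangle; the cylinder at (8.5, 12) is absent (z outside [3.5, 12.5]); Merging all regions: only the 4×5.5 cube at (-3, 1.5) is present, so the union is just that shape — 1 connected region; the cylinder at (0, 8) does not reach this height (z outside [3.5, 26]); Combining (union): only that combined region is present, so the union is just that shape — 1 connected region. The outline is a single polygon with 4 vertices. Extrusion per mm of travel: 0.4 × 0.25 / (π × 0.875²) = 0.041575. Accumulating E over each segment gives final E = 0.7899.

G0 X-3.00 Y1.50 Z26.50
G1 X1.00 Y1.50 E0.1663
G1 X1.00 Y7.00 E0.3950
G1 X-3.00 Y7.00 E0.5613
G1 X-3.00 Y1.50 E0.7899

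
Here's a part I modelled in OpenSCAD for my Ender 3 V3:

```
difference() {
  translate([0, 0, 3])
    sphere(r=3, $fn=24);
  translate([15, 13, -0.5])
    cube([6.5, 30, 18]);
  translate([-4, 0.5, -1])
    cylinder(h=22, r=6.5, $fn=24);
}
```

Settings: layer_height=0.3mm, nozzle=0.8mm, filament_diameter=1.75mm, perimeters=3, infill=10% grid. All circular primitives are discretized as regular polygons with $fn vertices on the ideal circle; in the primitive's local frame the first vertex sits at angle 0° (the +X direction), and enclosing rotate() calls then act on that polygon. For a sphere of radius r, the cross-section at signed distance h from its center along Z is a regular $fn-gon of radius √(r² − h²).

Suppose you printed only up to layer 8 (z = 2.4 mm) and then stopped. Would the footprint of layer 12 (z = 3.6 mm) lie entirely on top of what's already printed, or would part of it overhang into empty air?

Compare the two slices. At z = 2.4: the r=3 sphere slices to a regular 24-gon of circumradius 2.939 (√(r²−h²) with h=0.6 from center) (area = (24/2)·2.939²·sin(360°/24) = 26.83 mm²); the cube at (15, 13) is present — its section is the full 6.5×30 rectangle (area 195.00 mm²); the r=6.5 cylinder at (-4, 0.5) contributes a regular 24-gon of circumradius 6.5 (area = (24/2)·6.500²·sin(360°/24) = 131.22 mm²); After the difference (first − rest): starting from the r=3 sphere (26.83 mm²), the 6.5×30 cube at (15, 13) misses the remaining region (no effect); the r=6.5 cylinder at (-4, 0.5) partially overlaps it — only the 25.43 mm² overlap (of its 131.22 mm²) is removed, clipping the outline — area = 1.40 mm². At z = 3.6: the r=3 sphere contributes a regular 24-gon of circumradius √(3²−0.6²) = 2.939 (area = (24/2)·2.939²·sin(360°/24) = 26.83 mm²); the cube at (15, 13) is present — its section is the full 6.5×30 rectangle (area 195.00 mm²); the r=6.5 cylinder at (-4, 0.5) contributes a regular 24-gon of circumradius 6.5 (area = (24/2)·6.500²·sin(360°/24) = 131.22 mm²); After the difference (first − rest): starting from the r=3 sphere (26.83 mm²), the 6.5×30 cube at (15, 13) misses the remaining region (no effect); the r=6.5 cylinder at (-4, 0.5) partially overlaps it — only the 25.43 mm² overlap (of its 131.22 mm²) is removed, clipping the outline — area = 1.40 mm². Checking containment: the cross-section at z = 3.6 is a subset of the cross-section at z = 2.4.

entirely on top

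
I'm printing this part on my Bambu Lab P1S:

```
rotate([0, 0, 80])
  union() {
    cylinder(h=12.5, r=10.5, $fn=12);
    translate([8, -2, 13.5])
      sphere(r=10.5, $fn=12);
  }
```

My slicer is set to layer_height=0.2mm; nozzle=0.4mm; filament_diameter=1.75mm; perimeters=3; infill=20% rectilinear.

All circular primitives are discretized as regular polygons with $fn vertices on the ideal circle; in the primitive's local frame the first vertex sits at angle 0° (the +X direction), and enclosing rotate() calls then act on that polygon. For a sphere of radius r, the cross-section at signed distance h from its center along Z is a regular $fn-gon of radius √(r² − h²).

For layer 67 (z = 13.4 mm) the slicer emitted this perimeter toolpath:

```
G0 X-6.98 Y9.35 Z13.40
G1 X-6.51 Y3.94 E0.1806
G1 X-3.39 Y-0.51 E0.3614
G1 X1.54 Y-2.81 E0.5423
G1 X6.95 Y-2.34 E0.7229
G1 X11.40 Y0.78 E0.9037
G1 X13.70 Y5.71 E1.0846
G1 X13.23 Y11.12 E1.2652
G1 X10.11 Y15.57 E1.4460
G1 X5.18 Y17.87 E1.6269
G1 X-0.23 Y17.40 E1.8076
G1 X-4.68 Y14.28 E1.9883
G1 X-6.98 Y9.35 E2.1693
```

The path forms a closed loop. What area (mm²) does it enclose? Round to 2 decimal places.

Apply the shoelace formula to the sequence of (X, Y) vertices; enclosed area = 330.74 mm².

330.74 mm²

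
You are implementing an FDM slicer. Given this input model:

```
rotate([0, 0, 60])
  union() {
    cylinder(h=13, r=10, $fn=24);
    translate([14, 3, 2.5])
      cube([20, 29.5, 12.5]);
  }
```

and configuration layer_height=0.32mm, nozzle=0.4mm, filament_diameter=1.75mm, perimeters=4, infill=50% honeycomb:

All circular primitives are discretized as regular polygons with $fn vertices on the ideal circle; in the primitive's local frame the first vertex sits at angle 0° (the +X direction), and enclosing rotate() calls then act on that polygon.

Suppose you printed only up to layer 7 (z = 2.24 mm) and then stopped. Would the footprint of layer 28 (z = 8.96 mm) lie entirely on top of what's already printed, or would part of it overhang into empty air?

part overhangs

Compare the two slices. At z = 2.24: the r=10 cylinder gives a regular 24-gon of circumradius 10 (constant along its height) (area = (24/2)·10.000²·sin(360°/24) = 310.58 mm²); the cube at (14, 3) does not reach this height (z outside [2.5, 15]); Merging all regions: only the r=10 cylinder is present, so the union is just that shape — area = 310.58 mm²; (rotated 60° about Z; rotation is an isometry so areas/perimeters/island counts are preserved). At z = 8.96: the cylinder: section is a regular 24-gon, circumradius r=10 (area = (24/2)·10.000²·sin(360°/24) = 310.58 mm²); the cube at (14, 3) (footprint 20×29.5) is included at this height (area 590.00 mm²); Combining (union): the 2 present regions are separate (no shared area or edge), so areas and boundary lengths simply add and each stays a separate island — area = 900.58 mm²; (rotated 60° about Z; rotation is an isometry so areas/perimeters/island counts are preserved). Checking containment: at z = 8.96 the cross-section extends beyond the z = 2.24 cross-section by about 590.00 mm².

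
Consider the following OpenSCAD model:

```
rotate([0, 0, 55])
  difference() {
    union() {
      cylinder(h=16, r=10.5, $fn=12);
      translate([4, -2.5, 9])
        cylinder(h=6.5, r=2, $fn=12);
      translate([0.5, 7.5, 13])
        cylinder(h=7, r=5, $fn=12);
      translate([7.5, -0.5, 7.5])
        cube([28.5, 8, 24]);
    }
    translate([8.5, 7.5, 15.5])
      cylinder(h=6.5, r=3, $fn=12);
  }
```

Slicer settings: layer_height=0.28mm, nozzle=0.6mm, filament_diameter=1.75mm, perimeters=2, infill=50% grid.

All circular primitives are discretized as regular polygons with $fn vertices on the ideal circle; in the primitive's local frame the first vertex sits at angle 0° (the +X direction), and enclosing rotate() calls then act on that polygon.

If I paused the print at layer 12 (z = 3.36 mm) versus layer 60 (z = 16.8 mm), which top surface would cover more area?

layer 12 (z = 3.36 mm)

Layer 12 (z = 3.36): the cylinder: section is a regular 12-gon, circumradius r=10.5 (area = (12/2)·10.500²·sin(360°/12) = 330.75 mm²); the cylinder at (4, -2.5) is absent (z outside [9, 15.5]); the cylinder at (0.5, 7.5) is absent (z outside [13, 20]); the cube at (7.5, -0.5) is absent (z outside [7.5, 31.5]); Merging all regions: only the r=10.5 cylinder is present, so the union is just that shape — area = 330.75 mm²; the cylinder at (8.5, 7.5) does not reach this height (z outside [15.5, 22]); After the difference (first − rest): none of the subtracted shapes is present at this height, so that combined region is unchanged — area = 330.75 mm²; (rotated 55° about Z; rotation is an isometry so areas/perimeters/island counts are preserved). So its area = 330.75 mm². Layer 60 (z = 16.8): the cylinder is absent (z outside [0, 16]); the cylinder at (4, -2.5) is not intersected at this z (z outside [9, 15.5]); the cylinder at (0.5, 7.5): section is a regular 12-gon, circumradius r=5 (area = (12/2)·5.000²·sin(360°/12) = 75.00 mm²); the cube at (7.5, -0.5) (footprint 28.5×8) is included at this height (area 228.00 mm²); Merging all regions: the 2 present regions are separate (no shared area or edge), so areas and boundary lengths simply add and each stays a separate island — area = 303.00 mm²; the r=3 cylinder at (8.5, 7.5) gives a regular 12-gon of circumradius 3 (constant along its height) (area = (12/2)·3.000²·sin(360°/12) = 27.00 mm²); Taking the first minus the rest: starting from that combined region (303.00 mm²), the r=3 cylinder at (8.5, 7.5) partially overlaps it — only the 9.62 mm² overlap (of its 27.00 mm²) is removed, clipping the outline — area = 293.38 mm²; (whole slice rotated 55° about Z — lengths, areas and connectivity unchanged). So its area = 293.38 mm². Layer 12 is larger (330.75 vs 293.38 mm²).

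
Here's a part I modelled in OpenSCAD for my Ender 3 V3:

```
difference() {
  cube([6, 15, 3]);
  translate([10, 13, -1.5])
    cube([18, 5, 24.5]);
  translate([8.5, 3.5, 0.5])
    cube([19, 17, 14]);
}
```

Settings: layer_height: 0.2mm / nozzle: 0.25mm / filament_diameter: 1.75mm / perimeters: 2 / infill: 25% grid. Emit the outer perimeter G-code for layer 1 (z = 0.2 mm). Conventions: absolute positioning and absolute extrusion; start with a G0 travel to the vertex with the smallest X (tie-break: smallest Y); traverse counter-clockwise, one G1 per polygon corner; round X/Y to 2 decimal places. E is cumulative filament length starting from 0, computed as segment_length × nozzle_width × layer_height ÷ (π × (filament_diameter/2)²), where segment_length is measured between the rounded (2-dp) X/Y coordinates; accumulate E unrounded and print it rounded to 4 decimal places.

G0 X0.00 Y0.00 Z0.20
G1 X6.00 Y0.00 E0.1247
G1 X6.00 Y15.00 E0.4365
G1 X0.00 Y15.00 E0.5613
G1 X0.00 Y0.00 E0.8731

At z = 0.2 mm: the 6×15 cube contributes its full rectangle; the cube at (10, 13) (footprint 18×5) is included at this height; the cube at (8.5, 3.5) is not intersected at this z (z outside [0.5, 14.5]); Subtracting the remaining from the first: starting from the 6×15 cube, the 18×5 cube at (10, 13) misses the remaining region (no effect) — 1 connected region. The outline is a single polygon with 4 vertices. Extrusion per mm of travel: 0.25 × 0.2 / (π × 0.875²) = 0.020788. Accumulating E over each segment gives final E = 0.8731.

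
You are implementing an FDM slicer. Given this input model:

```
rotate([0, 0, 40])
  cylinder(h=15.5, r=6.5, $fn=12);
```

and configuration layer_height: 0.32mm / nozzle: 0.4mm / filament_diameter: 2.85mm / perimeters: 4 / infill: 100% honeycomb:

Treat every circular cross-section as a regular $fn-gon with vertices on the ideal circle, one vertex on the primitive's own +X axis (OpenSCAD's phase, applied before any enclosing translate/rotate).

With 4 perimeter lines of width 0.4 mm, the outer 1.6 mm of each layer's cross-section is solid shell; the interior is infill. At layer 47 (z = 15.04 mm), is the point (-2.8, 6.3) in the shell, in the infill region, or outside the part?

outside

At z = 15.04 mm: the cylinder: section is a regular 12-gon, circumradius r=6.5; (rotated 40° about Z; rotation is an isometry so areas/perimeters/island counts are preserved). Overall, the cross-section is a single solid region. Undo the 40° rotation: the query point maps to (1.905, 6.626) in the un-rotated model frame. The nearest boundary edge runs (3.25, 5.63)→(0.00, 6.50); distance from the point to it = 0.61 mm. The point is not inside any of the regions above, so it lies outside the cross-section (0.61 mm from the nearest boundary).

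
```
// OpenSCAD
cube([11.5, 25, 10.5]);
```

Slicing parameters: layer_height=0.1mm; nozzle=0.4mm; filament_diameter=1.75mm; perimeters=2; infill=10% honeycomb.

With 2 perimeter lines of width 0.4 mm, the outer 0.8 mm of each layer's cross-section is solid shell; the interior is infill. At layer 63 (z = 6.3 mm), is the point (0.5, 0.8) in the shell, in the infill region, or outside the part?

shell

At z = 6.3 mm: the cube (footprint 11.5×25) is included at this height. Overall, the cross-section is a single solid region. The nearest boundary edge runs (0.00, 25.00)→(0.00, 0.00); distance from the point to it = 0.50 mm. The point is inside the cross-section, 0.50 mm from the nearest boundary — within the 0.8 mm shell band (2 × 0.4).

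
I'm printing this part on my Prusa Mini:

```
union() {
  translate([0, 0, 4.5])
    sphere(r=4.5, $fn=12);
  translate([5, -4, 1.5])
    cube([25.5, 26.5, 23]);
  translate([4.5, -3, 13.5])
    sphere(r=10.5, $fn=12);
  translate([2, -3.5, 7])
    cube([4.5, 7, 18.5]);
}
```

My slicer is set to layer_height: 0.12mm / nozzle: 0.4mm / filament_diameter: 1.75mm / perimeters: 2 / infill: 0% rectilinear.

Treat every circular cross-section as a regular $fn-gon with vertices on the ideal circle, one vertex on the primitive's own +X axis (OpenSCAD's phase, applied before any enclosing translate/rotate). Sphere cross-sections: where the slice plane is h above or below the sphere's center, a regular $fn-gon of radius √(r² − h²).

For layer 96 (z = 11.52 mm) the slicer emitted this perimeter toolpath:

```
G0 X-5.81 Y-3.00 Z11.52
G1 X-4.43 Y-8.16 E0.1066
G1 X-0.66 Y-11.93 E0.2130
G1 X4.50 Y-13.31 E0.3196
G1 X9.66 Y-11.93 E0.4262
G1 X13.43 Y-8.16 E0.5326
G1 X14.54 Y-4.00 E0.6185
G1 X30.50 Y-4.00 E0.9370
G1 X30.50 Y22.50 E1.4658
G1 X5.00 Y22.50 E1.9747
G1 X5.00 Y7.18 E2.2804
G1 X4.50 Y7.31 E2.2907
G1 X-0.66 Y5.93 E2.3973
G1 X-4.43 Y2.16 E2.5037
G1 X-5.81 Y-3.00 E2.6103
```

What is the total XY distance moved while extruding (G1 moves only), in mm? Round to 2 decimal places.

130.80 mm

Sum the Euclidean lengths of each G1 segment: total = 130.80 mm.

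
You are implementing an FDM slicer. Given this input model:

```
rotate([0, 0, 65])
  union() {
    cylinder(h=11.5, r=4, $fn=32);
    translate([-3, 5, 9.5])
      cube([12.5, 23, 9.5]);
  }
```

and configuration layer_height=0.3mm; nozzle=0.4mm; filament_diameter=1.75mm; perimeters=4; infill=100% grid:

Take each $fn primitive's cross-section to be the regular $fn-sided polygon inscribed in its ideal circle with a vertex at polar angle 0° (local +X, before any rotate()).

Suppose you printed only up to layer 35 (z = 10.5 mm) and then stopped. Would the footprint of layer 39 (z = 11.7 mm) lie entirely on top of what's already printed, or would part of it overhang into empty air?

Compare the two slices. At z = 10.5: the r=4 cylinder contributes a regular 32-gon of circumradius 4 (area = (32/2)·4.000²·sin(360°/32) = 49.94 mm²); the cube at (-3, 5) (footprint 12.5×23) is included at this height (area 287.50 mm²); Taking the union: the 2 present regions are separate (no shared area or edge), so areas and boundary lengths simply add and each stays a separate island — area = 337.44 mm²; (whole slice rotated 65° about Z — lengths, areas and connectivity unchanged). At z = 11.7: the cylinder is absent (z outside [0, 11.5]); the cube at (-3, 5) (footprint 12.5×23) is included at this height (area 287.50 mm²); Merging all regions: only the 12.5×23 cube at (-3, 5) is present, so the union is just that shape — area = 287.50 mm²; (whole slice rotated 65° about Z — lengths, areas and connectivity unchanged). Checking containment: the cross-section at z = 11.7 is a subset of the cross-section at z = 10.5.

entirely on top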